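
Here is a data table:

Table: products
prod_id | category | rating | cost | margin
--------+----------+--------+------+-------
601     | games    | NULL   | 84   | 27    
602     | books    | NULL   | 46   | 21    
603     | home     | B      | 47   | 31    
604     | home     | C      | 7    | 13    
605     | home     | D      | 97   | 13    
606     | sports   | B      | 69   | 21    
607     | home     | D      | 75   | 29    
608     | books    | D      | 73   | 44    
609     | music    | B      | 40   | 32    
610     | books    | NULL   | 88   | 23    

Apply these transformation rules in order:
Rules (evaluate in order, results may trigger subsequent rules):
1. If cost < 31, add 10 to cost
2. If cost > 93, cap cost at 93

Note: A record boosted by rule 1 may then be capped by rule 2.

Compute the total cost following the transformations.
632

Step 1: Apply rule 1 to records with cost < 31
  - 1 records get bonus of 10
  - Of these, 0 records then exceed 93 and get capped
Step 2: Apply rule 2 to records with cost > 93
  - 1 records (original) are capped
Step 3: Calculate final sum = 632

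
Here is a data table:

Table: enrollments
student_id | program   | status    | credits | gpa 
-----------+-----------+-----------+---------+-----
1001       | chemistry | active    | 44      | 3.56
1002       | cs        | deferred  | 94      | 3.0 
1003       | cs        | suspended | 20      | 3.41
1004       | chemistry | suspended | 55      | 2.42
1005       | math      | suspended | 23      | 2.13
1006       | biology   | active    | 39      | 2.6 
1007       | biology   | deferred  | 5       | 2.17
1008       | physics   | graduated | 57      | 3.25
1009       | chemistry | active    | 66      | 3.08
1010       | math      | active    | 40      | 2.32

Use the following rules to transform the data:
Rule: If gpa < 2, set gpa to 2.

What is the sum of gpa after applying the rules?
27.94

Step 1: 0 records have gpa < 2
Step 2: These records originally summed to 0
Step 3: After setting to minimum: 0 × 2 = 0
Step 4: Unaffected records sum: 27.94
Step 5: Final sum = 0 + 27.94 = 27.94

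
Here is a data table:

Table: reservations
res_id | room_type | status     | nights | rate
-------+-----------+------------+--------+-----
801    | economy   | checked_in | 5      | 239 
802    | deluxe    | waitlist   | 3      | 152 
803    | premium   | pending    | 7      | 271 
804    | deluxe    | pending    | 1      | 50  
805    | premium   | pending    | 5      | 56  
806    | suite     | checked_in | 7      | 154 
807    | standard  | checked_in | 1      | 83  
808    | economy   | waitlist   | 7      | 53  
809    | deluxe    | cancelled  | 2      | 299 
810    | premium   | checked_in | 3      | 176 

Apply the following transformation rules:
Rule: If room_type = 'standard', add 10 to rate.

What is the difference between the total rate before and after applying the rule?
10

Step 1: Original sum of rate = 1533
Step 2: 1 records have room_type = 'standard'
Step 3: Each affected record changes by 10
Step 4: Total change = 1 × 10 = 10
Step 5: New sum = 1533 + 10 = 1543
Step 6: Difference = |1543 - 1533| = 10
        (Sum increased by 10)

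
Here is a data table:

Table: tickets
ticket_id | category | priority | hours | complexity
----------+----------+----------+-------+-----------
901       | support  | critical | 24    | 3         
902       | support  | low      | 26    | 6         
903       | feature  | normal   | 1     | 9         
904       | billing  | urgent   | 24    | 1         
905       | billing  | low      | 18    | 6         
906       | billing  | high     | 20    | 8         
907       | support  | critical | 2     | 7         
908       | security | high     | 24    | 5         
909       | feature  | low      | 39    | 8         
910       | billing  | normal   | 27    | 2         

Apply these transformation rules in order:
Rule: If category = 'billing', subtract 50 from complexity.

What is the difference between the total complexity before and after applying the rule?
200

Step 1: Original sum of complexity = 55
Step 2: 4 records have category = 'billing'
Step 3: Each affected record changes by -50
Step 4: Total change = 4 × -50 = -200
Step 5: New sum = 55 + -200 = -145
Step 6: Difference = |-145 - 55| = 200
        (Sum decreased by 200)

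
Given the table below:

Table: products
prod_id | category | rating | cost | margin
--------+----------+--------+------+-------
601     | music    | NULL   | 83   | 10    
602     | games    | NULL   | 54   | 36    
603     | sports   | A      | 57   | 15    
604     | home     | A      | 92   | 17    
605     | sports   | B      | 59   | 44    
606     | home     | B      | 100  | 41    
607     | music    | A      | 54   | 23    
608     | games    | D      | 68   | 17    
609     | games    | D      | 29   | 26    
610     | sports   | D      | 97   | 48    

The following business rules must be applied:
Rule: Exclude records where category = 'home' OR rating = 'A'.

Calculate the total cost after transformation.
390

Step 1: Find records where category = 'home' OR rating = 'A'
Step 2: 4 records match, summing to 303
Step 3: Original sum: 693
Step 4: Remaining sum = 693 - 303 = 390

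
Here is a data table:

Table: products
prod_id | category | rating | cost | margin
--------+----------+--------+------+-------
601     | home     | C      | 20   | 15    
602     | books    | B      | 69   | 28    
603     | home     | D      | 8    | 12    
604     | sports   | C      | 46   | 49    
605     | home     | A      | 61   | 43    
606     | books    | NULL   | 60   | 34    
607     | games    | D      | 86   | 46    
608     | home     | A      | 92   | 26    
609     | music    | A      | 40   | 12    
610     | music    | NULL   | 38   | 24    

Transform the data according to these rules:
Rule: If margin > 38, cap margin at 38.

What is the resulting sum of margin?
265

Step 1: 3 records have margin > 38
Step 2: These records originally summed to 138
Step 3: After capping: 3 × 38 = 114
Step 4: Unaffected records sum: 151
Step 5: Final sum = 114 + 151 = 265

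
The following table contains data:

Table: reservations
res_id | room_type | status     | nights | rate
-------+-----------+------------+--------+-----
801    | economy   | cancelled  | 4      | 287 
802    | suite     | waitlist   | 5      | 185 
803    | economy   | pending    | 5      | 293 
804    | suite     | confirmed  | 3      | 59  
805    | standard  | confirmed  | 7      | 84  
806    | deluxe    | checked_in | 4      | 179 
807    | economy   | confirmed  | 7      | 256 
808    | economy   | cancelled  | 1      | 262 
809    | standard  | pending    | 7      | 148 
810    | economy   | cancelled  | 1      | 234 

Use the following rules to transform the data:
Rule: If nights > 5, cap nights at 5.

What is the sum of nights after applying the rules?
38

Step 1: 3 records have nights > 5
Step 2: These records originally summed to 21
Step 3: After capping: 3 × 5 = 15
Step 4: Unaffected records sum: 23
Step 5: Final sum = 15 + 23 = 38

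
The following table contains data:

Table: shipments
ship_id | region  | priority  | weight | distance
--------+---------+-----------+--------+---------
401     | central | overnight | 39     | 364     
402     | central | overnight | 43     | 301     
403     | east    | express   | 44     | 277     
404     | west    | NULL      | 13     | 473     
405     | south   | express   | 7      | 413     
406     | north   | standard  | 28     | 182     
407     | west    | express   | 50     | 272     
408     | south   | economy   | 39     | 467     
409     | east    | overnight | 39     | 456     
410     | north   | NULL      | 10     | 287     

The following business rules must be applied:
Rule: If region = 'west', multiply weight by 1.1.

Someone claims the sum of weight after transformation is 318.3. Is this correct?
Yes, the result is correct.

Step 1: Calculate the correct sum after transformation
Step 2: Apply multiplier 1.1 to records where region = 'west'
Step 3: Correct result = 318.3
Step 4: Claimed result = 318.3
Step 5: 318.3 = 318.3 ✓
Conclusion: The claimed result is correct.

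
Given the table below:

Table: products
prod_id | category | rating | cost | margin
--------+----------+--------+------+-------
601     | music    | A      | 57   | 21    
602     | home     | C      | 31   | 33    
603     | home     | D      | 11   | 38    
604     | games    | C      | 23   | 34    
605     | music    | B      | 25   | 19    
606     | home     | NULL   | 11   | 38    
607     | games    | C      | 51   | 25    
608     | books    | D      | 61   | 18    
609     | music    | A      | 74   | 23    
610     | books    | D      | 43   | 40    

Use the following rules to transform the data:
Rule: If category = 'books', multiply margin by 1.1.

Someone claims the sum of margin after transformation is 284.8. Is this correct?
No, the correct result is 294.8.

Step 1: Calculate the correct sum after transformation
Step 2: Apply multiplier 1.1 to records where category = 'books'
Step 3: Correct result = 294.8
Step 4: Claimed result = 284.8
Step 5: 294.8 ≠ 284.8
Conclusion: The claimed result is incorrect. The correct answer is 294.8.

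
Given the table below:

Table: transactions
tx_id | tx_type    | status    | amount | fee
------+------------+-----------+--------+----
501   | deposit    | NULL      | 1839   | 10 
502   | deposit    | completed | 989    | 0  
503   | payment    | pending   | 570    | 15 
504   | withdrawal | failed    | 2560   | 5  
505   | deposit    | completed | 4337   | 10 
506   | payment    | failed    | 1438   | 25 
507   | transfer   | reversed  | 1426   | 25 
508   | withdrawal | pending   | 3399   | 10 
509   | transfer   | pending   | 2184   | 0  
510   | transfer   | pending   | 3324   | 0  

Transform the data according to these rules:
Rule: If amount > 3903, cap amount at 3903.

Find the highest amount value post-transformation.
3903

Step 1: Original maximum amount = 4337
Step 2: Apply cap at 3903
Step 3: 1 records had amount > 3903 and were capped
Step 4: Maximum after transformation = 3903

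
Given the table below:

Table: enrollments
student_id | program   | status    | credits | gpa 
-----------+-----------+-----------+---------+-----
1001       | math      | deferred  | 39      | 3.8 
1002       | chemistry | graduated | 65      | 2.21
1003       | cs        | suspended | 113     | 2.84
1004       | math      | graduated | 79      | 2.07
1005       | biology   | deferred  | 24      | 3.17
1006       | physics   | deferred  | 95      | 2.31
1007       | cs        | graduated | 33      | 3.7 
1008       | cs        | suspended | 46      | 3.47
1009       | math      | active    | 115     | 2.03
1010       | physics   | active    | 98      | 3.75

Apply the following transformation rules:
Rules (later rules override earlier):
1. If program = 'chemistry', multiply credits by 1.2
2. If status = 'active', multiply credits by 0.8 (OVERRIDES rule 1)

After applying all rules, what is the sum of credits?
677.4

Step 1: Rule 2 takes priority for records with status = 'active'
  - 2 records: 213 × 0.8 = 170.4
Step 2: Rule 1 applies to remaining records with program = 'chemistry'
  - 1 records: 65 × 1.2 = 78.0
Step 3: Other records unchanged: 429
Step 4: Final sum = 170.4 + 78.0 + 429 = 677.4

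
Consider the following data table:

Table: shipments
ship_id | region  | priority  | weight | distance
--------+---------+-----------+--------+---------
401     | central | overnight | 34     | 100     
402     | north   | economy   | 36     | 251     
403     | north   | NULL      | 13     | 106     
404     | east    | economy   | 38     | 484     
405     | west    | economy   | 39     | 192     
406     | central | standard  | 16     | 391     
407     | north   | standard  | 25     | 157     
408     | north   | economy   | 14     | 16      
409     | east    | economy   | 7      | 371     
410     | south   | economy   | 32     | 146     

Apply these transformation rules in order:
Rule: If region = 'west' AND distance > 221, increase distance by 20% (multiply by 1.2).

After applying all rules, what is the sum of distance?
2214

Step 1: Find records where region = 'west' AND distance > 221
Step 2: 0 records match, summing to 0
Step 3: After multiplier: 0 × 1.2 = 0.0
Step 4: Unaffected records sum: 2214
Step 5: Final sum = 0.0 + 2214 = 2214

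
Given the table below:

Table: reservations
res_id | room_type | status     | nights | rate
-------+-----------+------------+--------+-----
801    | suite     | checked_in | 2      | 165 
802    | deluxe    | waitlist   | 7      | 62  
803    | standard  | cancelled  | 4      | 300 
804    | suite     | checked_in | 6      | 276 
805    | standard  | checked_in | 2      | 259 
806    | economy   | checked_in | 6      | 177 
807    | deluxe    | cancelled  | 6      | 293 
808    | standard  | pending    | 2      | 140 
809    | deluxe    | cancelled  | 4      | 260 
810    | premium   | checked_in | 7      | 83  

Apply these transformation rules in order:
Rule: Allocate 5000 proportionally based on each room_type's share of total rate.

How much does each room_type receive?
deluxe: 1526.05, economy: 439.21, premium: 205.96, standard: 1734.49, suite: 1094.29

Step 1: Calculate total rate = 2015
Step 2: Calculate each room_type's proportion:
  deluxe: 615/2015 = 30.52% → 1526.05
  economy: 177/2015 = 8.78% → 439.21
  premium: 83/2015 = 4.12% → 205.96
  standard: 699/2015 = 34.69% → 1734.49
  suite: 441/2015 = 21.89% → 1094.29
Step 3: Verify: sum of allocations ≈ 5000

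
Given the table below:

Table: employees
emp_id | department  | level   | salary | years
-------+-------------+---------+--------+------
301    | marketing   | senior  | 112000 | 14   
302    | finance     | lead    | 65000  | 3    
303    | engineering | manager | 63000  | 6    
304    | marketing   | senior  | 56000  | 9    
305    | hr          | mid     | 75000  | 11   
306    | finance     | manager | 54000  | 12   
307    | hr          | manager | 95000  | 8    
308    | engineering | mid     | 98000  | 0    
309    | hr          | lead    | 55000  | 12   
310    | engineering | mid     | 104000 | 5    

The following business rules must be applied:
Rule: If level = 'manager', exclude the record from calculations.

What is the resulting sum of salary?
565000

Step 1: Identify records where level = 'manager'
Step 2: The excluded records sum to 212000
Step 3: Original total salary = 777000
Step 4: Remaining total = 777000 - 212000 = 565000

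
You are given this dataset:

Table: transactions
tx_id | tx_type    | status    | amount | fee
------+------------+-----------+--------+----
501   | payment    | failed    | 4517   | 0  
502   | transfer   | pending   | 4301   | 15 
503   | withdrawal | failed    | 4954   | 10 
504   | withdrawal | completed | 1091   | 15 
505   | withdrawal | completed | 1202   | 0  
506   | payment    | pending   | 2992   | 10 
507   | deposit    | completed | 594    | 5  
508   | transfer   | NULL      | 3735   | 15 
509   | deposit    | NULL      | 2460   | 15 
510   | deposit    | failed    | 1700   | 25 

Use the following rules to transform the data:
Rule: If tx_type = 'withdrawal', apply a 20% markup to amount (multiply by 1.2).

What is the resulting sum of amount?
28995.4

Step 1: Records with tx_type = 'withdrawal' have total amount = 7247
Step 2: Apply multiplier: 7247 × 1.2 = 8696.4
Step 3: Other records total: 20299
Step 4: Final sum = 8696.4 + 20299 = 28995.4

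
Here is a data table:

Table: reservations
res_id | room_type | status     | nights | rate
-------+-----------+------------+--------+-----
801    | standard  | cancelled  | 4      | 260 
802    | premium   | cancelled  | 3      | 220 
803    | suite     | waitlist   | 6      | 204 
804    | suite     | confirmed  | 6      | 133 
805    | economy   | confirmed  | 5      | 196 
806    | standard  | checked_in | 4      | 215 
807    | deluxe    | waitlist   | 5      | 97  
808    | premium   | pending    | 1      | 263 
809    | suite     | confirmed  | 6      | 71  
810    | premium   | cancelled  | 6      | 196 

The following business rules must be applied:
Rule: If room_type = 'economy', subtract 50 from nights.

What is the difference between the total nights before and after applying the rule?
50

Step 1: Original sum of nights = 46
Step 2: 1 records have room_type = 'economy'
Step 3: Each affected record changes by -50
Step 4: Total change = 1 × -50 = -50
Step 5: New sum = 46 + -50 = -4
Step 6: Difference = |-4 - 46| = 50
        (Sum decreased by 50)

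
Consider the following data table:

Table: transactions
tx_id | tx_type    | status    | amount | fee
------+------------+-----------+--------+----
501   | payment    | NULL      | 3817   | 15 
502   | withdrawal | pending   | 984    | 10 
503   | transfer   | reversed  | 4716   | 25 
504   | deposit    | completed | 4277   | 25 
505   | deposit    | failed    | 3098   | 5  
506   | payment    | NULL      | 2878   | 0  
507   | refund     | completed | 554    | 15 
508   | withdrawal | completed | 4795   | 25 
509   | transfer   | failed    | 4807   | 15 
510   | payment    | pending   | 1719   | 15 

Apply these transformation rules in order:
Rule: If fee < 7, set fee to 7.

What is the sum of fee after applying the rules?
159

Step 1: 2 records have fee < 7
Step 2: These records originally summed to 5
Step 3: After setting to minimum: 2 × 7 = 14
Step 4: Unaffected records sum: 145
Step 5: Final sum = 14 + 145 = 159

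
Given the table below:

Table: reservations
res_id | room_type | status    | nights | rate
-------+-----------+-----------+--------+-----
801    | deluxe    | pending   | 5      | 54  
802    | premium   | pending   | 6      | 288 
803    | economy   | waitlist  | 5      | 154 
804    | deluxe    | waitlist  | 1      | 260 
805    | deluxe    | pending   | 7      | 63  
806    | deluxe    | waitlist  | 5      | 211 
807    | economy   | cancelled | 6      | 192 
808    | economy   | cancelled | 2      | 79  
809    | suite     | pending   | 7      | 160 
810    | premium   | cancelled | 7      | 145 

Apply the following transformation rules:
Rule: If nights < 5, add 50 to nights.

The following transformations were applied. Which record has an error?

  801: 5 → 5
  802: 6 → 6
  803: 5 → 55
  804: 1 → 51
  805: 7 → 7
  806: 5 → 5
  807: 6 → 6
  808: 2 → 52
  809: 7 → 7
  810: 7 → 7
Record 803 has an error. The correct transformed value should be 5, not 55.

Step 1: Check each record against the rule
Step 2: Record 803 has nights = 5
Step 3: Since 5 >= 5, the bonus should not have been applied
Step 4: Correct value = 5, but claimed value = 55
Conclusion: Record 803 has the error.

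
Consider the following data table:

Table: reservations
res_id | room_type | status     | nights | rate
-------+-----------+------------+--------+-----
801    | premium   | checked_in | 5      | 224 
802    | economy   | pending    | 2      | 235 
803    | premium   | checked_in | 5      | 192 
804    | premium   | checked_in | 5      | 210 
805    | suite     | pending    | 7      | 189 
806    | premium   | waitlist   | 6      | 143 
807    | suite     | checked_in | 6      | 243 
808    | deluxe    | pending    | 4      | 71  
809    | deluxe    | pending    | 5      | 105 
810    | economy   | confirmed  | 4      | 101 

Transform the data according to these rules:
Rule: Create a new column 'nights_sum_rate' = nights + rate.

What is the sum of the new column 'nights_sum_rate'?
1762

Step 1: For each record, compute nights + rate
Example calculations:
  5 + 224 = 229
  2 + 235 = 237
  5 + 192 = 197
  ...
Step 2: Sum all derived values
Step 3: Total = 1762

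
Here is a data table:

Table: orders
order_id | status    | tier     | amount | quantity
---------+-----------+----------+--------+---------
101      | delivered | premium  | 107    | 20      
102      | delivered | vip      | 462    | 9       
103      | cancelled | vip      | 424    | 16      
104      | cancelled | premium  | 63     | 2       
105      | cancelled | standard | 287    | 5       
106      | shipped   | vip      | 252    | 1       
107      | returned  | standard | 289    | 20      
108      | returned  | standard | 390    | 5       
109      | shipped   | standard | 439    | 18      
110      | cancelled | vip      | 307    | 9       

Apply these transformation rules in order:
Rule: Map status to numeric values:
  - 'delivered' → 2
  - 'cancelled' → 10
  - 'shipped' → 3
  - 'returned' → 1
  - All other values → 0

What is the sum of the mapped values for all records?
52

Step 1: Apply mapping to each record
Step 2: Count by status:
  'delivered': 2 records × 2 = 4
  'cancelled': 4 records × 10 = 40
  'shipped': 2 records × 3 = 6
  'returned': 2 records × 1 = 2
Step 3: Sum all mapped values = 52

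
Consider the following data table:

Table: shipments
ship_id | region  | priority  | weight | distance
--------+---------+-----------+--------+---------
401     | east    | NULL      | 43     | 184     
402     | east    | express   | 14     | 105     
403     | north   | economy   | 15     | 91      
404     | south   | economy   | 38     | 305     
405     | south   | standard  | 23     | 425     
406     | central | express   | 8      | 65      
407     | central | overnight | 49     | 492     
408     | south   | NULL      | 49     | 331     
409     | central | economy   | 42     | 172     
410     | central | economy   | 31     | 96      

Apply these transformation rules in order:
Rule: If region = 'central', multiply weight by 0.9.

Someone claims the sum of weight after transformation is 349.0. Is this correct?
No, the correct result is 299.0.

Step 1: Calculate the correct sum after transformation
Step 2: Apply multiplier 0.9 to records where region = 'central'
Step 3: Correct result = 299.0
Step 4: Claimed result = 349.0
Step 5: 299.0 ≠ 349.0
Conclusion: The claimed result is incorrect. The correct answer is 299.0.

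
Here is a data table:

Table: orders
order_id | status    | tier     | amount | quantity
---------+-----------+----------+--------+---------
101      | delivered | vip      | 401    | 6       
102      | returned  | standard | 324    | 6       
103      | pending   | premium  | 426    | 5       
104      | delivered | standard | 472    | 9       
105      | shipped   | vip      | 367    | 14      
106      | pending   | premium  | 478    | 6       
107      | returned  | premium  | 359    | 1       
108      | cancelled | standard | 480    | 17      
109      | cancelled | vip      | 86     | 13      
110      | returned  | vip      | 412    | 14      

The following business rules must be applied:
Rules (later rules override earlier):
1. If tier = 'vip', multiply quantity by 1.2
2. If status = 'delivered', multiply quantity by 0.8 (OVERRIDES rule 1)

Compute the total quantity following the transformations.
96.2

Step 1: Rule 2 takes priority for records with status = 'delivered'
  - 2 records: 15 × 0.8 = 12.0
Step 2: Rule 1 applies to remaining records with tier = 'vip'
  - 3 records: 41 × 1.2 = 49.2
Step 3: Other records unchanged: 35
Step 4: Final sum = 12.0 + 49.2 + 35 = 96.2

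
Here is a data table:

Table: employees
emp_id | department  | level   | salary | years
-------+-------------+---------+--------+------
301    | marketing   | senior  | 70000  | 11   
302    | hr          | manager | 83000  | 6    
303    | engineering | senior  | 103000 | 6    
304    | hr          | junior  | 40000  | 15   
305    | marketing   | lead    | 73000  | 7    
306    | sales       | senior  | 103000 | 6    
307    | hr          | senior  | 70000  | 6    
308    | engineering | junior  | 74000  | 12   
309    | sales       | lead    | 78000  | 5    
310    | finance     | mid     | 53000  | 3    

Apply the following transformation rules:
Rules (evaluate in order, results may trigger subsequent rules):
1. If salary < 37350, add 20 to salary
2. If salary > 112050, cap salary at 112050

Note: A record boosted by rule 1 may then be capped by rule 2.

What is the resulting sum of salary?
747000

Step 1: Apply rule 1 to records with salary < 37350
  - 0 records get bonus of 20
  - Of these, 0 records then exceed 112050 and get capped
Step 2: Apply rule 2 to records with salary > 112050
  - 0 records (original) are capped
Step 3: Calculate final sum = 747000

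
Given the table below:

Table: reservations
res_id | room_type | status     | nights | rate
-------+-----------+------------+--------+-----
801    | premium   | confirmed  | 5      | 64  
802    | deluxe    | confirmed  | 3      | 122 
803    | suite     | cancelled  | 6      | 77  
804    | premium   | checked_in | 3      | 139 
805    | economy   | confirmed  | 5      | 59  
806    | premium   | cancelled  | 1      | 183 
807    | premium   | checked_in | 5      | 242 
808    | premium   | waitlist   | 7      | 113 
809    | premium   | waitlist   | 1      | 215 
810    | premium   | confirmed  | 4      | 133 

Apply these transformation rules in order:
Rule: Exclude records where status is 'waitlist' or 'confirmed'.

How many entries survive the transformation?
4

Step 1: Count records to exclude
  - 2 (waitlist) + 4 (confirmed) = 6 records
Step 2: Total records: 10
Step 3: Remaining = 10 - 6 = 4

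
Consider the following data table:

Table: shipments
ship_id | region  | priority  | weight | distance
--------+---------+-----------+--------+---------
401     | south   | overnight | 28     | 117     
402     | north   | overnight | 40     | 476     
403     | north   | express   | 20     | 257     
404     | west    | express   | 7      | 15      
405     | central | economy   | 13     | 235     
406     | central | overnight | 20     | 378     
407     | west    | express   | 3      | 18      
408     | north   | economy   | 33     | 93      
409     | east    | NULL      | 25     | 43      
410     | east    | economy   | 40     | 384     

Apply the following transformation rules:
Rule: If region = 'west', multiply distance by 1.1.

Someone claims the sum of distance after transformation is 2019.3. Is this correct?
Yes, the result is correct.

Step 1: Calculate the correct sum after transformation
Step 2: Apply multiplier 1.1 to records where region = 'west'
Step 3: Correct result = 2019.3
Step 4: Claimed result = 2019.3
Step 5: 2019.3 = 2019.3 ✓
Conclusion: The claimed result is correct.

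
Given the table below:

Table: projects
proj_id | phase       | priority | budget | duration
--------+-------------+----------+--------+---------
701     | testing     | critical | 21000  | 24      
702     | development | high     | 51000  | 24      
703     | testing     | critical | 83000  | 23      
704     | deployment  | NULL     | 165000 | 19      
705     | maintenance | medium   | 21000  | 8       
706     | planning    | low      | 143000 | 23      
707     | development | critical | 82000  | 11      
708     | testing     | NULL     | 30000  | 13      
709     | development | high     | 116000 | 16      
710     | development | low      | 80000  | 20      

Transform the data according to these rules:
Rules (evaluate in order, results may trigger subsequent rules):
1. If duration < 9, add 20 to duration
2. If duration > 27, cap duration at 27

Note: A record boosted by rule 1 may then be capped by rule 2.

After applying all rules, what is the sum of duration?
200

Step 1: Apply rule 1 to records with duration < 9
  - 1 records get bonus of 20
  - Of these, 1 records then exceed 27 and get capped
Step 2: Apply rule 2 to records with duration > 27
  - 0 records (original) are capped
Step 3: Calculate final sum = 200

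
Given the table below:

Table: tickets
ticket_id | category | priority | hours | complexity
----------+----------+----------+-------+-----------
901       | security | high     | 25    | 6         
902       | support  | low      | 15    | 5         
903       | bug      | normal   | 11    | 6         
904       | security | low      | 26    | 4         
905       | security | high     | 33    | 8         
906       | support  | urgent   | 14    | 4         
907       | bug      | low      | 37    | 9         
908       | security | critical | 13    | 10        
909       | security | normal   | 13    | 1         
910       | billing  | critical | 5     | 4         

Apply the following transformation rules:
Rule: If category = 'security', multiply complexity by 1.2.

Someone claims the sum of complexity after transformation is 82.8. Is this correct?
No, the correct result is 62.8.

Step 1: Calculate the correct sum after transformation
Step 2: Apply multiplier 1.2 to records where category = 'security'
Step 3: Correct result = 62.8
Step 4: Claimed result = 82.8
Step 5: 62.8 ≠ 82.8
Conclusion: The claimed result is incorrect. The correct answer is 62.8.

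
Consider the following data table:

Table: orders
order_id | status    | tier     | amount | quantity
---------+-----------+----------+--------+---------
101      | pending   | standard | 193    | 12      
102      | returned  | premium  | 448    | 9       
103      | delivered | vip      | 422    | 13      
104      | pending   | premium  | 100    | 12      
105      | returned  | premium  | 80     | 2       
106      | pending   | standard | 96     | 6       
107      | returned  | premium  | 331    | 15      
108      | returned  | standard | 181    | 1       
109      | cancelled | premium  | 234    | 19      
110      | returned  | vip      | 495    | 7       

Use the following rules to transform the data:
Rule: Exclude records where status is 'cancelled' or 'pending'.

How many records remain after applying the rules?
6

Step 1: Count records to exclude
  - 1 (cancelled) + 3 (pending) = 4 records
Step 2: Total records: 10
Step 3: Remaining = 10 - 4 = 6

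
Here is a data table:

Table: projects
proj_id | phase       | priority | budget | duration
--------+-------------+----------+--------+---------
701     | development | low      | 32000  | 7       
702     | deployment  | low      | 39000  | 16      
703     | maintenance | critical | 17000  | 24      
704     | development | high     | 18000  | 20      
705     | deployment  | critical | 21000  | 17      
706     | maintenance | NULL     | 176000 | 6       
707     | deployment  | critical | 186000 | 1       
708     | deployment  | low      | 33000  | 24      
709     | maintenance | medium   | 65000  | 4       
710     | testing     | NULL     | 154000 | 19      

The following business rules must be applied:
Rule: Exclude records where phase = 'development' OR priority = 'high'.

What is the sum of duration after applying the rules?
111

Step 1: Find records where phase = 'development' OR priority = 'high'
Step 2: 2 records match, summing to 27
Step 3: Original sum: 138
Step 4: Remaining sum = 138 - 27 = 111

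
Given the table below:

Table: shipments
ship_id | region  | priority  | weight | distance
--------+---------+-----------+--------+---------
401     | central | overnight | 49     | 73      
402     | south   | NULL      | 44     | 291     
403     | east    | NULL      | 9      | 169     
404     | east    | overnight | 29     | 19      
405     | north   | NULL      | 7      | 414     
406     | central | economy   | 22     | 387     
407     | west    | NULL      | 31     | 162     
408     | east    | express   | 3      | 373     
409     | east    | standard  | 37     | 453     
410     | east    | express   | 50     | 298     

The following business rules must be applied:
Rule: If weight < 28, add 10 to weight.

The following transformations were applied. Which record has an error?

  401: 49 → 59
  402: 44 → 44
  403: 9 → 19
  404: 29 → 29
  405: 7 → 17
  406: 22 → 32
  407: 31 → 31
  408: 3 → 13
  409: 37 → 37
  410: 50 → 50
Record 401 has an error. The correct transformed value should be 49, not 59.

Step 1: Check each record against the rule
Step 2: Record 401 has weight = 49
Step 3: Since 49 >= 28, the bonus should not have been applied
Step 4: Correct value = 49, but claimed value = 59
Conclusion: Record 401 has the error.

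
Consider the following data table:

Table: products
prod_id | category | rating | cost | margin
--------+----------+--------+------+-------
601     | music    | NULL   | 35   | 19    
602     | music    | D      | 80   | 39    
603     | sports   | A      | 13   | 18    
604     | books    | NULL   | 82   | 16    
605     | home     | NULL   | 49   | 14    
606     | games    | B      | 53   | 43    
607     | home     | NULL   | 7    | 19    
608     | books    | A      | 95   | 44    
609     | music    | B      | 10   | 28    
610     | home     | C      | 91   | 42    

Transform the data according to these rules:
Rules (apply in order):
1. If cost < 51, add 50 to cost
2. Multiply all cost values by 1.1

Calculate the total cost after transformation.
841.5

Step 1: Apply Rule 1 - Add 50 to records with cost < 51
  - 5 records affected: 114 + (5 × 50) = 364
  - Unaffected records: 401
  - Sum after Rule 1: 765
Step 2: Apply Rule 2 - Multiply all by 1.1
  - 765 × 1.1 = 841.5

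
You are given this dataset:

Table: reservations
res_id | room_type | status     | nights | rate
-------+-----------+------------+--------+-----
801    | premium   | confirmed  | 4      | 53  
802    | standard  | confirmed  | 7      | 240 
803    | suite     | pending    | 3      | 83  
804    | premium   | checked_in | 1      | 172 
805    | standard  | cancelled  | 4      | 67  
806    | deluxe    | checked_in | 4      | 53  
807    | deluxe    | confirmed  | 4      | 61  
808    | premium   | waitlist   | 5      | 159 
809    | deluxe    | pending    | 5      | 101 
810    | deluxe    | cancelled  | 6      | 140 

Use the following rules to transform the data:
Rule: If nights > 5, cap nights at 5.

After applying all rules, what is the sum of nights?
40

Step 1: 2 records have nights > 5
Step 2: These records originally summed to 13
Step 3: After capping: 2 × 5 = 10
Step 4: Unaffected records sum: 30
Step 5: Final sum = 10 + 30 = 40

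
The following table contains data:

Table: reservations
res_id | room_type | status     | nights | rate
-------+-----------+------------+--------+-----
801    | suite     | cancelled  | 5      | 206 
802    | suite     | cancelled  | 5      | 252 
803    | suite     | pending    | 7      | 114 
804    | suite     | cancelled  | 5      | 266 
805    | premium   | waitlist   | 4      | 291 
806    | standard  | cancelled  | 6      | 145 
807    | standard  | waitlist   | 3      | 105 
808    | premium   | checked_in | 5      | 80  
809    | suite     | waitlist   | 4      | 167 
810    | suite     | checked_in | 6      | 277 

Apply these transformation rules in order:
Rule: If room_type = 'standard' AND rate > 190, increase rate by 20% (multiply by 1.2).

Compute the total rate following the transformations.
1903

Step 1: Find records where room_type = 'standard' AND rate > 190
Step 2: 0 records match, summing to 0
Step 3: After multiplier: 0 × 1.2 = 0.0
Step 4: Unaffected records sum: 1903
Step 5: Final sum = 0.0 + 1903 = 1903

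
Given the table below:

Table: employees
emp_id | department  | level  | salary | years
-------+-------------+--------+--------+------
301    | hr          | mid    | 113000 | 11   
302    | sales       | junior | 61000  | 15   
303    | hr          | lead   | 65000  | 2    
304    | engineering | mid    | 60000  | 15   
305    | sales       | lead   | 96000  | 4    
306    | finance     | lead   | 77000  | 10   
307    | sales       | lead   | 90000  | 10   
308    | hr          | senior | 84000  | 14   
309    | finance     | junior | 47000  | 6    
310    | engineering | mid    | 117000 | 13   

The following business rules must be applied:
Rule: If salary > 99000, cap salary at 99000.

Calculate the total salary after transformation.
778000

Step 1: 2 records have salary > 99000
Step 2: These records originally summed to 230000
Step 3: After capping: 2 × 99000 = 198000
Step 4: Unaffected records sum: 580000
Step 5: Final sum = 198000 + 580000 = 778000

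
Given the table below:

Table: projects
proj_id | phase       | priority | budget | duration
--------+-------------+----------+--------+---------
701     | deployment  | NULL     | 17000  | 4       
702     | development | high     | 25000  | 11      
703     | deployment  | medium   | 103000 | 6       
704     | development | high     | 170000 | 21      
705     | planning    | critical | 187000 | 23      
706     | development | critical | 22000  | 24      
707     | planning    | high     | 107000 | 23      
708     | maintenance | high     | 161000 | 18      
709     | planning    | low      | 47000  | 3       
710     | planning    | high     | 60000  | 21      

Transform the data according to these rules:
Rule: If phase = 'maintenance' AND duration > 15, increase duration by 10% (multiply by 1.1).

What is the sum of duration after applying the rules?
155.8

Step 1: Find records where phase = 'maintenance' AND duration > 15
Step 2: 1 records match, summing to 18
Step 3: After multiplier: 18 × 1.1 = 19.8
Step 4: Unaffected records sum: 136
Step 5: Final sum = 19.8 + 136 = 155.8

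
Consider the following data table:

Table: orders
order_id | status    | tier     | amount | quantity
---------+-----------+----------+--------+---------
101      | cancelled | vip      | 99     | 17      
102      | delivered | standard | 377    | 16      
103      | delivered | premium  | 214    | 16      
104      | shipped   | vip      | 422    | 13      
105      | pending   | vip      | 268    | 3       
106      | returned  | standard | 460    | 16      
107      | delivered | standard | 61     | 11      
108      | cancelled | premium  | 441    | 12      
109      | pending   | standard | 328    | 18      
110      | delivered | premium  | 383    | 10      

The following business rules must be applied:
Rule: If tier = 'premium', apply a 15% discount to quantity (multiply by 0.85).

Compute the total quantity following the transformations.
126.3

Step 1: Records with tier = 'premium' have total quantity = 38
Step 2: Apply multiplier: 38 × 0.85 = 32.3
Step 3: Other records total: 94
Step 4: Final sum = 32.3 + 94 = 126.3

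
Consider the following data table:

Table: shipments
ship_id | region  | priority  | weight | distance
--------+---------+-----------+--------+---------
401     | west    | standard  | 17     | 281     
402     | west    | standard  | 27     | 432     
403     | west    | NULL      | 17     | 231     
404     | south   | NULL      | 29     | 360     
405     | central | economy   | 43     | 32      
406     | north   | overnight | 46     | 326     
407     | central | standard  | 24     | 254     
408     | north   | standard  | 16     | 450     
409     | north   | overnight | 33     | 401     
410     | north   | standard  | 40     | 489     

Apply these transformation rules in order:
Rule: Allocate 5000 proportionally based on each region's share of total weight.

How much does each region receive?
central: 1147.26, north: 2311.64, south: 496.58, west: 1044.52

Step 1: Calculate total weight = 292
Step 2: Calculate each region's proportion:
  central: 67/292 = 22.95% → 1147.26
  north: 135/292 = 46.23% → 2311.64
  south: 29/292 = 9.93% → 496.58
  west: 61/292 = 20.89% → 1044.52
Step 3: Verify: sum of allocations ≈ 5000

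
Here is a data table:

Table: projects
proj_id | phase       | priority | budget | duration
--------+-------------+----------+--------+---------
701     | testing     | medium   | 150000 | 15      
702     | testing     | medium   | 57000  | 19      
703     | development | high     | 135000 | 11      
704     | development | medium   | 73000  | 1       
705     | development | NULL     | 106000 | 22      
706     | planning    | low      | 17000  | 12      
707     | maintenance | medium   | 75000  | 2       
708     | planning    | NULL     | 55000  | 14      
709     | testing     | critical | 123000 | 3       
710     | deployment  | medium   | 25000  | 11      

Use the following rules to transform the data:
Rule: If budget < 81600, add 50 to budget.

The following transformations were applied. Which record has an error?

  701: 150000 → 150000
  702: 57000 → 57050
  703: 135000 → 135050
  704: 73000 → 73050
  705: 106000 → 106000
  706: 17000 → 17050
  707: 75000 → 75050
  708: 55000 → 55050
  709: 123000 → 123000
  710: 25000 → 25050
Record 703 has an error. The correct transformed value should be 135000, not 135050.

Step 1: Check each record against the rule
Step 2: Record 703 has budget = 135000
Step 3: Since 135000 >= 81600, the bonus should not have been applied
Step 4: Correct value = 135000, but claimed value = 135050
Conclusion: Record 703 has the error.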